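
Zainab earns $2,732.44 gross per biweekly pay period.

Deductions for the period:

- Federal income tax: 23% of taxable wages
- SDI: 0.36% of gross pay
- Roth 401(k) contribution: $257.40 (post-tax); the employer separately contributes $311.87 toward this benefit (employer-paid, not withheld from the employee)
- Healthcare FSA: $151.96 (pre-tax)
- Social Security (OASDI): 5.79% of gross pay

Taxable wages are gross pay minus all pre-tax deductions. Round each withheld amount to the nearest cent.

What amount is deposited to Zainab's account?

$1,561.52

Healthcare FSA: $151.96
Taxable wages = $2,732.44 − $151.96 = $2,580.48
Federal income tax: $2,580.48 × 0.23 = $593.51
Social Security (OASDI): $2,732.44 × 0.0579 = $158.21
SDI: $2,732.44 × 0.0036 = $9.84
Roth 401(k) contribution: $257.40
(Employer's $311.87 toward Roth 401(k) contribution is not withheld from the employee.)
Total deductions = $151.96 + $593.51 + $158.21 + $9.84 + $257.40 = $1,170.92
Net pay = $2,732.44 − $1,170.92 = $1,561.52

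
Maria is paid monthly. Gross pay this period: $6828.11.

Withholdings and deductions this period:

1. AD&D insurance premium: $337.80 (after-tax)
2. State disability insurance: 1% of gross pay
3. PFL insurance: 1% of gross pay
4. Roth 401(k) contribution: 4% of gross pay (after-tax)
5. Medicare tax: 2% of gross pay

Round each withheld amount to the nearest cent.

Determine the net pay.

$5944.07

State disability insurance: $6828.11 × 0.01 = $68.28
Medicare tax: $6828.11 × 0.02 = $136.56
PFL insurance: $6828.11 × 0.01 = $68.28
AD&D insurance premium: $337.80
Roth 401(k) contribution: $6828.11 × 0.04 = $273.12
Total deductions = $68.28 + $136.56 + $68.28 + $337.80 + $273.12 = $884.04
Net pay = $6828.11 − $884.04 = $5944.07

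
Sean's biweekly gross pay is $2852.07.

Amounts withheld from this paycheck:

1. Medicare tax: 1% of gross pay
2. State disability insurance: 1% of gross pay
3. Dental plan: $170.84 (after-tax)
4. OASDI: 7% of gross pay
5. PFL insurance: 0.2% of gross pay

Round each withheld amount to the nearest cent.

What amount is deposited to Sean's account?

$2418.85

OASDI: $2852.07 × 0.07 = $199.64
Medicare tax: $2852.07 × 0.01 = $28.52
PFL insurance: $2852.07 × 0.002 = $5.70
State disability insurance: $2852.07 × 0.01 = $28.52
Dental plan: $170.84
Total deductions = $199.64 + $28.52 + $5.70 + $28.52 + $170.84 = $433.22
Net pay = $2852.07 − $433.22 = $2418.85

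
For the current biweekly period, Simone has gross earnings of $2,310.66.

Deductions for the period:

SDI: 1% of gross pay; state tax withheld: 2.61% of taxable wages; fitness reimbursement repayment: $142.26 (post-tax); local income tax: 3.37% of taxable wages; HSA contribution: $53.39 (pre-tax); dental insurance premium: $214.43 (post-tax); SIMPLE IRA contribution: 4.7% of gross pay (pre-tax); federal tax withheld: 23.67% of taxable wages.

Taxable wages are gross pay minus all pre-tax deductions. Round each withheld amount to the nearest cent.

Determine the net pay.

SIMPLE IRA contribution: $2,310.66 × 0.047 = $108.60
HSA contribution: $53.39
Pre-tax total = $108.60 + $53.39 = $161.99
Taxable wages = $2,310.66 − $161.99 = $2,148.67
Federal tax withheld: $2,148.67 × 0.2367 = $508.59
Local income tax: $2,148.67 × 0.0337 = $72.41
State tax withheld: $2,148.67 × 0.0261 = $56.08
SDI: $2,310.66 × 0.01 = $23.11
Dental insurance premium: $214.43
Fitness reimbursement repayment: $142.26
Total deductions = $108.60 + $53.39 + $508.59 + $72.41 + $56.08 + $23.11 + $214.43 + $142.26 = $1,178.87
Net pay = $2,310.66 − $1,178.87 = $1,131.79

$1,131.79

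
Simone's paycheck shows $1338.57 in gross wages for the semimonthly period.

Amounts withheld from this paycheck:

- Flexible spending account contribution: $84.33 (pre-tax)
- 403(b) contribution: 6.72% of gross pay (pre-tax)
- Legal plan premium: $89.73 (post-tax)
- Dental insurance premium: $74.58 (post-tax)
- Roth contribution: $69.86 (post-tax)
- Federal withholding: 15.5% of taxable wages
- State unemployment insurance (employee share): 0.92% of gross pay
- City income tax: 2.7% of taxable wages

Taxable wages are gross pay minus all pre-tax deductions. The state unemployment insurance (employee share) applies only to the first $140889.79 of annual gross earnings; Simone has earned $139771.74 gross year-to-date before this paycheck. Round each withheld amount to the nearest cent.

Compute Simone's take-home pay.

$707.93

Flexible spending account contribution: $84.33
403(b) contribution: $1338.57 × 0.0672 = $89.95
Pre-tax total = $84.33 + $89.95 = $174.28
Taxable wages = $1338.57 − $174.28 = $1164.29
City income tax: $1164.29 × 0.027 = $31.44
Federal withholding: $1164.29 × 0.155 = $180.46
State unemployment insurance (employee share): only $140889.79 − $139771.74 = $1118.05 of this check is subject → $1118.05 × 0.0092 = $10.29
Legal plan premium: $89.73
Roth contribution: $69.86
Dental insurance premium: $74.58
Total deductions = $84.33 + $89.95 + $31.44 + $180.46 + $10.29 + $89.73 + $69.86 + $74.58 = $630.64
Net pay = $1338.57 − $630.64 = $707.93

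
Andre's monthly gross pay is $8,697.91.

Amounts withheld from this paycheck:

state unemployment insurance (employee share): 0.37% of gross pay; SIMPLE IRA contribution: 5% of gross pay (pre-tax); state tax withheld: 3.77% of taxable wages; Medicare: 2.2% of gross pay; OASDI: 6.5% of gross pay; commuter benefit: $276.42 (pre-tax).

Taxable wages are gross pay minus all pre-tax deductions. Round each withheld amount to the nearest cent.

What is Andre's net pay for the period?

Commuter benefit: $276.42
SIMPLE IRA contribution: $8,697.91 × 0.05 = $434.90
Pre-tax total = $276.42 + $434.90 = $711.32
Taxable wages = $8,697.91 − $711.32 = $7,986.59
State tax withheld: $7,986.59 × 0.0377 = $301.09
State unemployment insurance (employee share): $8,697.91 × 0.0037 = $32.18
Medicare: $8,697.91 × 0.022 = $191.35
OASDI: $8,697.91 × 0.065 = $565.36
Total deductions = $276.42 + $434.90 + $301.09 + $32.18 + $191.35 + $565.36 = $1,801.30
Net pay = $8,697.91 − $1,801.30 = $6,896.61

$6,896.61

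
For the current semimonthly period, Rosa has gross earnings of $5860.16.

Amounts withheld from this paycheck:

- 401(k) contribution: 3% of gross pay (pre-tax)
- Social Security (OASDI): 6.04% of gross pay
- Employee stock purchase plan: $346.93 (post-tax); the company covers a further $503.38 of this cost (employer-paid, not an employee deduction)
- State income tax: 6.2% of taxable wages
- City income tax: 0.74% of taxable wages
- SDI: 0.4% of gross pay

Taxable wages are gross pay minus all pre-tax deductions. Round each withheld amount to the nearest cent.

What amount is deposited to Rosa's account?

$4565.55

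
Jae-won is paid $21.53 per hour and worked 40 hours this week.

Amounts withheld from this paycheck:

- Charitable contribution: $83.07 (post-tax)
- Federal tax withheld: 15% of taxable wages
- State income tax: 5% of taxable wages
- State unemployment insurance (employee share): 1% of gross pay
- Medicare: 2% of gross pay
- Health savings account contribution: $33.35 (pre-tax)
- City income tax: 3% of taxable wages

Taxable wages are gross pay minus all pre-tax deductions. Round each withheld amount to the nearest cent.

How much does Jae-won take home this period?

$528.54

Gross pay: 40 × $21.53 = $861.20
Health savings account contribution: $33.35
Taxable wages = $861.20 − $33.35 = $827.85
City income tax: $827.85 × 0.03 = $24.84
Federal tax withheld: $827.85 × 0.15 = $124.18
State income tax: $827.85 × 0.05 = $41.39
Medicare: $861.20 × 0.02 = $17.22
State unemployment insurance (employee share): $861.20 × 0.01 = $8.61
Charitable contribution: $83.07
Total deductions = $33.35 + $24.84 + $124.18 + $41.39 + $17.22 + $8.61 + $83.07 = $332.66
Net pay = $861.20 − $332.66 = $528.54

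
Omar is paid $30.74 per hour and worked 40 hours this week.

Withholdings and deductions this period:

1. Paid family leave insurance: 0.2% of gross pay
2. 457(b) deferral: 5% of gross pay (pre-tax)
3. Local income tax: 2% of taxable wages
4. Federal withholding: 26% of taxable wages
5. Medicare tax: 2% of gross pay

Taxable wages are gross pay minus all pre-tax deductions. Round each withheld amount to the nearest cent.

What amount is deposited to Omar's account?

$814.00

Gross pay: 40 × $30.74 = $1,229.60
457(b) deferral: $1,229.60 × 0.05 = $61.48
Taxable wages = $1,229.60 − $61.48 = $1,168.12
Federal withholding: $1,168.12 × 0.26 = $303.71
Local income tax: $1,168.12 × 0.02 = $23.36
Paid family leave insurance: $1,229.60 × 0.002 = $2.46
Medicare tax: $1,229.60 × 0.02 = $24.59
Total deductions = $61.48 + $303.71 + $23.36 + $2.46 + $24.59 = $415.60
Net pay = $1,229.60 − $415.60 = $814.00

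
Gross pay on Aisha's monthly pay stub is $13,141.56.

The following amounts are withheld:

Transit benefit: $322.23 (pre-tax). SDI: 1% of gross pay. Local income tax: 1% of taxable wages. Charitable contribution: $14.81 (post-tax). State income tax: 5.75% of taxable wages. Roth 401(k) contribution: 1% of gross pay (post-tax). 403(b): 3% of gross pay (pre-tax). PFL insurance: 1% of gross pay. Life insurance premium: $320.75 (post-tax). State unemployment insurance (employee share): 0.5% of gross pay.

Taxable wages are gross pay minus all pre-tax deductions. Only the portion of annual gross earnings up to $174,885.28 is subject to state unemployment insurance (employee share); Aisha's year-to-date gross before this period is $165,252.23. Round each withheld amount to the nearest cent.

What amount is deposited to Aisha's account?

403(b): $13,141.56 × 0.03 = $394.25
Transit benefit: $322.23
Pre-tax total = $394.25 + $322.23 = $716.48
Taxable wages = $13,141.56 − $716.48 = $12,425.08
Local income tax: $12,425.08 × 0.01 = $124.25
State income tax: $12,425.08 × 0.0575 = $714.44
PFL insurance: $13,141.56 × 0.01 = $131.42
SDI: $13,141.56 × 0.01 = $131.42
State unemployment insurance (employee share): only $174,885.28 − $165,252.23 = $9,633.05 of this check is subject → $9,633.05 × 0.005 = $48.17
Life insurance premium: $320.75
Charitable contribution: $14.81
Roth 401(k) contribution: $13,141.56 × 0.01 = $131.42
Total deductions = $394.25 + $322.23 + $124.25 + $714.44 + $131.42 + $131.42 + $48.17 + $320.75 + $14.81 + $131.42 = $2,333.16
Net pay = $13,141.56 − $2,333.16 = $10,808.40

$10,808.40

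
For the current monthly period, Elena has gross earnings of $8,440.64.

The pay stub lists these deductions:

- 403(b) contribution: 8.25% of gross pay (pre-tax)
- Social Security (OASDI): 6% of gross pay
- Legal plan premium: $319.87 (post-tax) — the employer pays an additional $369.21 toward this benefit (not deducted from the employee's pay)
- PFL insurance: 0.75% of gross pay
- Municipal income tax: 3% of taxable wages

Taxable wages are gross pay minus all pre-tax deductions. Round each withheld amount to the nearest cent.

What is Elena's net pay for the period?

$6,622.35

403(b) contribution: $8,440.64 × 0.0825 = $696.35
Taxable wages = $8,440.64 − $696.35 = $7,744.29
Municipal income tax: $7,744.29 × 0.03 = $232.33
Social Security (OASDI): $8,440.64 × 0.06 = $506.44
PFL insurance: $8,440.64 × 0.0075 = $63.30
Legal plan premium: $319.87
(Employer's $369.21 toward legal plan premium is not withheld from the employee.)
Total deductions = $696.35 + $232.33 + $506.44 + $63.30 + $319.87 = $1,818.29
Net pay = $8,440.64 − $1,818.29 = $6,622.35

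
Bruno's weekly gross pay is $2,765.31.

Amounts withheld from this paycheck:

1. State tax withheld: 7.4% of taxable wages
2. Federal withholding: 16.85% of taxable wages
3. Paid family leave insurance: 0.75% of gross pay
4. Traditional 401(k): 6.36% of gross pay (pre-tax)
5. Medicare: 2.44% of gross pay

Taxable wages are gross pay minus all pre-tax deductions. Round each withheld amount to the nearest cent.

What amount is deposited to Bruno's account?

$1,873.29

Traditional 401(k): $2,765.31 × 0.0636 = $175.87
Taxable wages = $2,765.31 − $175.87 = $2,589.44
Federal withholding: $2,589.44 × 0.1685 = $436.32
State tax withheld: $2,589.44 × 0.074 = $191.62
Medicare: $2,765.31 × 0.0244 = $67.47
Paid family leave insurance: $2,765.31 × 0.0075 = $20.74
Total deductions = $175.87 + $436.32 + $191.62 + $67.47 + $20.74 = $892.02
Net pay = $2,765.31 − $892.02 = $1,873.29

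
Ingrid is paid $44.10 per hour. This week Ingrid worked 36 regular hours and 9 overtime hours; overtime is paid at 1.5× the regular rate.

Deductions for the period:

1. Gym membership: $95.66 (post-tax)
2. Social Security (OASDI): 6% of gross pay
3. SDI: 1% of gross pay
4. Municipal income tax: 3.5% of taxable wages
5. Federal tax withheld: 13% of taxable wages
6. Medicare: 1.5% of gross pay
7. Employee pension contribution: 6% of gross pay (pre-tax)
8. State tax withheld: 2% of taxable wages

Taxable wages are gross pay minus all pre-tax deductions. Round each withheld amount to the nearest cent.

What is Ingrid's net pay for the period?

$1,391.14

Regular pay: 36 × $44.10 = $1,587.60
Overtime pay: 9 × $44.10 × 1.5 = $595.35
Gross pay = $1,587.60 + $595.35 = $2,182.95
Employee pension contribution: $2,182.95 × 0.06 = $130.98
Taxable wages = $2,182.95 − $130.98 = $2,051.97
State tax withheld: $2,051.97 × 0.02 = $41.04
Municipal income tax: $2,051.97 × 0.035 = $71.82
Federal tax withheld: $2,051.97 × 0.13 = $266.76
SDI: $2,182.95 × 0.01 = $21.83
Social Security (OASDI): $2,182.95 × 0.06 = $130.98
Medicare: $2,182.95 × 0.015 = $32.74
Gym membership: $95.66
Total deductions = $130.98 + $41.04 + $71.82 + $266.76 + $21.83 + $130.98 + $32.74 + $95.66 = $791.81
Net pay = $2,182.95 − $791.81 = $1,391.14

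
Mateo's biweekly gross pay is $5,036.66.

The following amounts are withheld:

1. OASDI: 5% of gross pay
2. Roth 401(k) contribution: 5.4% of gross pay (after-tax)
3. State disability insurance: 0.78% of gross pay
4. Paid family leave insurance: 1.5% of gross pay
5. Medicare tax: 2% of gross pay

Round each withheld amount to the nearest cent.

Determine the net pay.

$4,297.28

Medicare tax: $5,036.66 × 0.02 = $100.73
Paid family leave insurance: $5,036.66 × 0.015 = $75.55
OASDI: $5,036.66 × 0.05 = $251.83
State disability insurance: $5,036.66 × 0.0078 = $39.29
Roth 401(k) contribution: $5,036.66 × 0.054 = $271.98
Total deductions = $100.73 + $75.55 + $251.83 + $39.29 + $271.98 = $739.38
Net pay = $5,036.66 − $739.38 = $4,297.28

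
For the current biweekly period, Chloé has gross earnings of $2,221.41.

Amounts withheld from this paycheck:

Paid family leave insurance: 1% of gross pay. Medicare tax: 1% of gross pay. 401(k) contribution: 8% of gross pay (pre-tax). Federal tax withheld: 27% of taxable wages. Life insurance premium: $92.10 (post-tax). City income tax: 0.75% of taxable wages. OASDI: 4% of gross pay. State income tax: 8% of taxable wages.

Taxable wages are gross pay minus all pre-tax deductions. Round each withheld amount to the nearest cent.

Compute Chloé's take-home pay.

$1,087.69

401(k) contribution: $2,221.41 × 0.08 = $177.71
Taxable wages = $2,221.41 − $177.71 = $2,043.70
State income tax: $2,043.70 × 0.08 = $163.50
Federal tax withheld: $2,043.70 × 0.27 = $551.80
City income tax: $2,043.70 × 0.0075 = $15.33
Medicare tax: $2,221.41 × 0.01 = $22.21
OASDI: $2,221.41 × 0.04 = $88.86
Paid family leave insurance: $2,221.41 × 0.01 = $22.21
Life insurance premium: $92.10
Total deductions = $177.71 + $163.50 + $551.80 + $15.33 + $22.21 + $88.86 + $22.21 + $92.10 = $1,133.72
Net pay = $2,221.41 − $1,133.72 = $1,087.69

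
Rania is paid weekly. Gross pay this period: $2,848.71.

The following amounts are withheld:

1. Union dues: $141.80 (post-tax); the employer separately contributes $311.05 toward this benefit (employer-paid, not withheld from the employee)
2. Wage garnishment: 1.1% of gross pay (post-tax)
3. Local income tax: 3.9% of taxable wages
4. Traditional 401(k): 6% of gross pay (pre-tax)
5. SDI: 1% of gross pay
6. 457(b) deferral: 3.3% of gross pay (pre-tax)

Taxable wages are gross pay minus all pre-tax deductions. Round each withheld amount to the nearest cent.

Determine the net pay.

Traditional 401(k): $2,848.71 × 0.06 = $170.92
457(b) deferral: $2,848.71 × 0.033 = $94.01
Pre-tax total = $170.92 + $94.01 = $264.93
Taxable wages = $2,848.71 − $264.93 = $2,583.78
Local income tax: $2,583.78 × 0.039 = $100.77
SDI: $2,848.71 × 0.01 = $28.49
Wage garnishment: $2,848.71 × 0.011 = $31.34
Union dues: $141.80
(Employer's $311.05 toward union dues is not withheld from the employee.)
Total deductions = $170.92 + $94.01 + $100.77 + $28.49 + $31.34 + $141.80 = $567.33
Net pay = $2,848.71 − $567.33 = $2,281.38

$2,281.38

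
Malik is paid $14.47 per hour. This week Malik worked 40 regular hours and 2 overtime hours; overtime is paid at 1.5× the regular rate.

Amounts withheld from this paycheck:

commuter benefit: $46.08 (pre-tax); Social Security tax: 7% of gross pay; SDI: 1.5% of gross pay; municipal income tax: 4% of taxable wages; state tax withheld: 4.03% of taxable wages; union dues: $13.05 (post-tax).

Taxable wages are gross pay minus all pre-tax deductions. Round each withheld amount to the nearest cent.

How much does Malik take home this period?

$463.93

Regular pay: 40 × $14.47 = $578.80
Overtime pay: 2 × $14.47 × 1.5 = $43.41
Gross pay = $578.80 + $43.41 = $622.21
Commuter benefit: $46.08
Taxable wages = $622.21 − $46.08 = $576.13
State tax withheld: $576.13 × 0.0403 = $23.22
Municipal income tax: $576.13 × 0.04 = $23.05
SDI: $622.21 × 0.015 = $9.33
Social Security tax: $622.21 × 0.07 = $43.55
Union dues: $13.05
Total deductions = $46.08 + $23.22 + $23.05 + $9.33 + $43.55 + $13.05 = $158.28
Net pay = $622.21 − $158.28 = $463.93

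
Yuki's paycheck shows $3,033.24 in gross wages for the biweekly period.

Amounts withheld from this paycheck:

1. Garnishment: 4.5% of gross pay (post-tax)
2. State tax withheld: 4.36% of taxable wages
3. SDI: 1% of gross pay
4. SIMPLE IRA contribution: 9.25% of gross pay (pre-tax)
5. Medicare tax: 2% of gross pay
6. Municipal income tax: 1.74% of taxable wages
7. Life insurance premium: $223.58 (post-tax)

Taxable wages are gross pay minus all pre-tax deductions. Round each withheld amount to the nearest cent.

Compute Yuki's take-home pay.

SIMPLE IRA contribution: $3,033.24 × 0.0925 = $280.57
Taxable wages = $3,033.24 − $280.57 = $2,752.67
Municipal income tax: $2,752.67 × 0.0174 = $47.90
State tax withheld: $2,752.67 × 0.0436 = $120.02
Medicare tax: $3,033.24 × 0.02 = $60.66
SDI: $3,033.24 × 0.01 = $30.33
Life insurance premium: $223.58
Garnishment: $3,033.24 × 0.045 = $136.50
Total deductions = $280.57 + $47.90 + $120.02 + $60.66 + $30.33 + $223.58 + $136.50 = $899.56
Net pay = $3,033.24 − $899.56 = $2,133.68

$2,133.68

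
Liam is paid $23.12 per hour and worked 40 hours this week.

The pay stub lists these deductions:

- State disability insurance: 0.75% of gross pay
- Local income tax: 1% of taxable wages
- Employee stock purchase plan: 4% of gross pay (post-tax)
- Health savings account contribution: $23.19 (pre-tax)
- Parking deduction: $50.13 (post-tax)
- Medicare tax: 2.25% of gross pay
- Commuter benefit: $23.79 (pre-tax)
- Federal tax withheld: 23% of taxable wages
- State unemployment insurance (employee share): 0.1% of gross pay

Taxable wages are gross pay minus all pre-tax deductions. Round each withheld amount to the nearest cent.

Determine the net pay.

Gross pay: 40 × $23.12 = $924.80
Health savings account contribution: $23.19
Commuter benefit: $23.79
Pre-tax total = $23.19 + $23.79 = $46.98
Taxable wages = $924.80 − $46.98 = $877.82
Local income tax: $877.82 × 0.01 = $8.78
Federal tax withheld: $877.82 × 0.23 = $201.90
State disability insurance: $924.80 × 0.0075 = $6.94
State unemployment insurance (employee share): $924.80 × 0.001 = $0.92
Medicare tax: $924.80 × 0.0225 = $20.81
Employee stock purchase plan: $924.80 × 0.04 = $36.99
Parking deduction: $50.13
Total deductions = $23.19 + $23.79 + $8.78 + $201.90 + $6.94 + $0.92 + $20.81 + $36.99 + $50.13 = $373.45
Net pay = $924.80 − $373.45 = $551.35

$551.35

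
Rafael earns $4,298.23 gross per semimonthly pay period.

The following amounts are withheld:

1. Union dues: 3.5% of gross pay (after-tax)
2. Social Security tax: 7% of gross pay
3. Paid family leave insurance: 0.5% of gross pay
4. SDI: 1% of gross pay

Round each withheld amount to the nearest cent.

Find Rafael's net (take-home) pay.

Paid family leave insurance: $4,298.23 × 0.005 = $21.49
SDI: $4,298.23 × 0.01 = $42.98
Social Security tax: $4,298.23 × 0.07 = $300.88
Union dues: $4,298.23 × 0.035 = $150.44
Total deductions = $21.49 + $42.98 + $300.88 + $150.44 = $515.79
Net pay = $4,298.23 − $515.79 = $3,782.44

$3,782.44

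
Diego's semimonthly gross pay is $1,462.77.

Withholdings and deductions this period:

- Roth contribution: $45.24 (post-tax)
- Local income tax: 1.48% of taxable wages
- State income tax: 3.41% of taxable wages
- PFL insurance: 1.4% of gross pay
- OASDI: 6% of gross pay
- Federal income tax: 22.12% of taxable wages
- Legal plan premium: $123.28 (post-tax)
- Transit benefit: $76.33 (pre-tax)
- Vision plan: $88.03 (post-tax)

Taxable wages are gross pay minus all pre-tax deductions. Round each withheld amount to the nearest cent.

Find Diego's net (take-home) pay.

Transit benefit: $76.33
Taxable wages = $1,462.77 − $76.33 = $1,386.44
Local income tax: $1,386.44 × 0.0148 = $20.52
Federal income tax: $1,386.44 × 0.2212 = $306.68
State income tax: $1,386.44 × 0.0341 = $47.28
OASDI: $1,462.77 × 0.06 = $87.77
PFL insurance: $1,462.77 × 0.014 = $20.48
Vision plan: $88.03
Legal plan premium: $123.28
Roth contribution: $45.24
Total deductions = $76.33 + $20.52 + $306.68 + $47.28 + $87.77 + $20.48 + $88.03 + $123.28 + $45.24 = $815.61
Net pay = $1,462.77 − $815.61 = $647.16

$647.16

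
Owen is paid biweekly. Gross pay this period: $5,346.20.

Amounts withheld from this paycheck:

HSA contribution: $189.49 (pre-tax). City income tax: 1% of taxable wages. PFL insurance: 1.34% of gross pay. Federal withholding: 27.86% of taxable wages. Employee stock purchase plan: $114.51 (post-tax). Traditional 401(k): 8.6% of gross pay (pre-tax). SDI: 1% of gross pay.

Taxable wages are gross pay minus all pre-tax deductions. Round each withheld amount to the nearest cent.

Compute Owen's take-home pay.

$3,101.79

Traditional 401(k): $5,346.20 × 0.086 = $459.77
HSA contribution: $189.49
Pre-tax total = $459.77 + $189.49 = $649.26
Taxable wages = $5,346.20 − $649.26 = $4,696.94
Federal withholding: $4,696.94 × 0.2786 = $1,308.57
City income tax: $4,696.94 × 0.01 = $46.97
PFL insurance: $5,346.20 × 0.0134 = $71.64
SDI: $5,346.20 × 0.01 = $53.46
Employee stock purchase plan: $114.51
Total deductions = $459.77 + $189.49 + $1,308.57 + $46.97 + $71.64 + $53.46 + $114.51 = $2,244.41
Net pay = $5,346.20 − $2,244.41 = $3,101.79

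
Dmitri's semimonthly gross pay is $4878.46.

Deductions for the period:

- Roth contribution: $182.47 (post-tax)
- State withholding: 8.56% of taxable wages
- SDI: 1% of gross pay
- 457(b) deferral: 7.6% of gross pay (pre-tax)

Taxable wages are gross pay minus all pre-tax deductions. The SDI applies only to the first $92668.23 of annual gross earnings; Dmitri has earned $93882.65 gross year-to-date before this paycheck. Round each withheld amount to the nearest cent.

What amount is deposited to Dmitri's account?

$3939.37

457(b) deferral: $4878.46 × 0.076 = $370.76
Taxable wages = $4878.46 − $370.76 = $4507.70
State withholding: $4507.70 × 0.0856 = $385.86
SDI: annual cap $92668.23 already reached (YTD $93882.65), so $0.00
Roth contribution: $182.47
Total deductions = $370.76 + $385.86 + $0.00 + $182.47 = $939.09
Net pay = $4878.46 − $939.09 = $3939.37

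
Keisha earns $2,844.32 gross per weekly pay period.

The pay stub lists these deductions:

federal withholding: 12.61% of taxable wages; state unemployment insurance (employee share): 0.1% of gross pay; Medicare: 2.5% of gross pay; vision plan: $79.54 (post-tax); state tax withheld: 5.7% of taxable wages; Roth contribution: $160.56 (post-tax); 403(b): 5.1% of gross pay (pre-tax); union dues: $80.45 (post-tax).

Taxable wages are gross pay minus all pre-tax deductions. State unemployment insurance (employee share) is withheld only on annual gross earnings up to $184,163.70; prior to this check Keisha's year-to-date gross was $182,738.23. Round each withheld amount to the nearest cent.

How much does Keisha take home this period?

$1,811.93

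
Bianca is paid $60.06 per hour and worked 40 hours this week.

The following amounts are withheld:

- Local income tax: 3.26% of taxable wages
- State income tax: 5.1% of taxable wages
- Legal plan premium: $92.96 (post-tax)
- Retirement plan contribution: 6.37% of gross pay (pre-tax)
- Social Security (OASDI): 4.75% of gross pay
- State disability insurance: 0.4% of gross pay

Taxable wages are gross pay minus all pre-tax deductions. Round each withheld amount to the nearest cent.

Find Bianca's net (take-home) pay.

$1844.64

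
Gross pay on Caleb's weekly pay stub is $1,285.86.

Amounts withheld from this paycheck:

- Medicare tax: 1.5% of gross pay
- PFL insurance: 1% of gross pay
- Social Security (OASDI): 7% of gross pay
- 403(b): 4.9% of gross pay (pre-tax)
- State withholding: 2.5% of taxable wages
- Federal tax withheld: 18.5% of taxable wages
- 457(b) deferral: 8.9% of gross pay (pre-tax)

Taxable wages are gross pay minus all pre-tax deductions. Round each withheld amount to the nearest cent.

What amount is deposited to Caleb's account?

$753.48

403(b): $1,285.86 × 0.049 = $63.01
457(b) deferral: $1,285.86 × 0.089 = $114.44
Pre-tax total = $63.01 + $114.44 = $177.45
Taxable wages = $1,285.86 − $177.45 = $1,108.41
State withholding: $1,108.41 × 0.025 = $27.71
Federal tax withheld: $1,108.41 × 0.185 = $205.06
Social Security (OASDI): $1,285.86 × 0.07 = $90.01
Medicare tax: $1,285.86 × 0.015 = $19.29
PFL insurance: $1,285.86 × 0.01 = $12.86
Total deductions = $63.01 + $114.44 + $27.71 + $205.06 + $90.01 + $19.29 + $12.86 = $532.38
Net pay = $1,285.86 − $532.38 = $753.48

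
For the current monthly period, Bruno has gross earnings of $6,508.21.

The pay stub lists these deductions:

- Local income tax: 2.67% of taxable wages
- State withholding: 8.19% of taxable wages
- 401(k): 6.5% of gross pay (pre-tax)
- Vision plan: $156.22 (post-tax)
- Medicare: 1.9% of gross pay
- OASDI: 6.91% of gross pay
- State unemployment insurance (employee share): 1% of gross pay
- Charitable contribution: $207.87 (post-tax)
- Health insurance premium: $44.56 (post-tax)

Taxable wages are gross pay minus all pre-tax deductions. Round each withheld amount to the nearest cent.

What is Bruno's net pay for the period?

$4,377.22

401(k): $6,508.21 × 0.065 = $423.03
Taxable wages = $6,508.21 − $423.03 = $6,085.18
State withholding: $6,085.18 × 0.0819 = $498.38
Local income tax: $6,085.18 × 0.0267 = $162.47
Medicare: $6,508.21 × 0.019 = $123.66
OASDI: $6,508.21 × 0.0691 = $449.72
State unemployment insurance (employee share): $6,508.21 × 0.01 = $65.08
Charitable contribution: $207.87
Health insurance premium: $44.56
Vision plan: $156.22
Total deductions = $423.03 + $498.38 + $162.47 + $123.66 + $449.72 + $65.08 + $207.87 + $44.56 + $156.22 = $2,130.99
Net pay = $6,508.21 − $2,130.99 = $4,377.22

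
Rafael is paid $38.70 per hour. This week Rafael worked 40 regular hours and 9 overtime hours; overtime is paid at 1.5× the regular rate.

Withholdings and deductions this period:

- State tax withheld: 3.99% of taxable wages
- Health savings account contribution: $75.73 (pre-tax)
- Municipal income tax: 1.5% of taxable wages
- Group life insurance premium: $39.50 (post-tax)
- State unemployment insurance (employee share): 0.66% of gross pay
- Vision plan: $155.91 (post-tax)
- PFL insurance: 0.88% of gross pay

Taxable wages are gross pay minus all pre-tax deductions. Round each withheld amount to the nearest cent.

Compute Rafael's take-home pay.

$1,657.92

Regular pay: 40 × $38.70 = $1,548.00
Overtime pay: 9 × $38.70 × 1.5 = $522.45
Gross pay = $1,548.00 + $522.45 = $2,070.45
Health savings account contribution: $75.73
Taxable wages = $2,070.45 − $75.73 = $1,994.72
State tax withheld: $1,994.72 × 0.0399 = $79.59
Municipal income tax: $1,994.72 × 0.015 = $29.92
PFL insurance: $2,070.45 × 0.0088 = $18.22
State unemployment insurance (employee share): $2,070.45 × 0.0066 = $13.66
Vision plan: $155.91
Group life insurance premium: $39.50
Total deductions = $75.73 + $79.59 + $29.92 + $18.22 + $13.66 + $155.91 + $39.50 = $412.53
Net pay = $2,070.45 − $412.53 = $1,657.92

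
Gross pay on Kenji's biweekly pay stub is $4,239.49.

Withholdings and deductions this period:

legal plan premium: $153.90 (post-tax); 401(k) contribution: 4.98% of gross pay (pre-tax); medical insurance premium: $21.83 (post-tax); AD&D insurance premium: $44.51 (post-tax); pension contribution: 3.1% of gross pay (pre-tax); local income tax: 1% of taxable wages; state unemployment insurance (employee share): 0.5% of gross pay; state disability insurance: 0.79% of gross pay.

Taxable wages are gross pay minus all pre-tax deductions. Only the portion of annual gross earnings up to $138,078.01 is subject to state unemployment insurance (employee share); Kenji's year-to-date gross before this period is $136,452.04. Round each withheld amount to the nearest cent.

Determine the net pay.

$3,596.11

401(k) contribution: $4,239.49 × 0.0498 = $211.13
Pension contribution: $4,239.49 × 0.031 = $131.42
Pre-tax total = $211.13 + $131.42 = $342.55
Taxable wages = $4,239.49 − $342.55 = $3,896.94
Local income tax: $3,896.94 × 0.01 = $38.97
State disability insurance: $4,239.49 × 0.0079 = $33.49
State unemployment insurance (employee share): only $138,078.01 − $136,452.04 = $1,625.97 of this check is subject → $1,625.97 × 0.005 = $8.13
Medical insurance premium: $21.83
AD&D insurance premium: $44.51
Legal plan premium: $153.90
Total deductions = $211.13 + $131.42 + $38.97 + $33.49 + $8.13 + $21.83 + $44.51 + $153.90 = $643.38
Net pay = $4,239.49 − $643.38 = $3,596.11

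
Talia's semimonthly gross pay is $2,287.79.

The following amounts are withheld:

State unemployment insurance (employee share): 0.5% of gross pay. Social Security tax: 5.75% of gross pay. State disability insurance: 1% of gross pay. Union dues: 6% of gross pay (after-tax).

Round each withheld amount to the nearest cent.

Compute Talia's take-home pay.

State unemployment insurance (employee share): $2,287.79 × 0.005 = $11.44
Social Security tax: $2,287.79 × 0.0575 = $131.55
State disability insurance: $2,287.79 × 0.01 = $22.88
Union dues: $2,287.79 × 0.06 = $137.27
Total deductions = $11.44 + $131.55 + $22.88 + $137.27 = $303.14
Net pay = $2,287.79 − $303.14 = $1,984.65

$1,984.65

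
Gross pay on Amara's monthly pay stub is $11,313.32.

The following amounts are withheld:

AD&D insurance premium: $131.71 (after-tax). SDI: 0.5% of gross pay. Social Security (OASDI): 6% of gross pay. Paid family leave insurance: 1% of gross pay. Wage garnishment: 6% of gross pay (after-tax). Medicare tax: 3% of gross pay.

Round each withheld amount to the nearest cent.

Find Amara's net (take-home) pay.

$9,314.91

SDI: $11,313.32 × 0.005 = $56.57
Social Security (OASDI): $11,313.32 × 0.06 = $678.80
Medicare tax: $11,313.32 × 0.03 = $339.40
Paid family leave insurance: $11,313.32 × 0.01 = $113.13
Wage garnishment: $11,313.32 × 0.06 = $678.80
AD&D insurance premium: $131.71
Total deductions = $56.57 + $678.80 + $339.40 + $113.13 + $678.80 + $131.71 = $1,998.41
Net pay = $11,313.32 − $1,998.41 = $9,314.91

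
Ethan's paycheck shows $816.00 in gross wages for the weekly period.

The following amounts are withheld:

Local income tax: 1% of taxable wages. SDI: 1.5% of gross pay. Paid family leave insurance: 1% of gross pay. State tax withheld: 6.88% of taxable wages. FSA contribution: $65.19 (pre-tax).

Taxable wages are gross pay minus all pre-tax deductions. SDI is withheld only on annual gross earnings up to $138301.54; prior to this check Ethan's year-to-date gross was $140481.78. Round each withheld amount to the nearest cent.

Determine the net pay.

FSA contribution: $65.19
Taxable wages = $816.00 − $65.19 = $750.81
State tax withheld: $750.81 × 0.0688 = $51.66
Local income tax: $750.81 × 0.01 = $7.51
Paid family leave insurance: $816.00 × 0.01 = $8.16
SDI: annual cap $138301.54 already reached (YTD $140481.78), so $0.00
Total deductions = $65.19 + $51.66 + $7.51 + $8.16 + $0.00 = $132.52
Net pay = $816.00 − $132.52 = $683.48

$683.48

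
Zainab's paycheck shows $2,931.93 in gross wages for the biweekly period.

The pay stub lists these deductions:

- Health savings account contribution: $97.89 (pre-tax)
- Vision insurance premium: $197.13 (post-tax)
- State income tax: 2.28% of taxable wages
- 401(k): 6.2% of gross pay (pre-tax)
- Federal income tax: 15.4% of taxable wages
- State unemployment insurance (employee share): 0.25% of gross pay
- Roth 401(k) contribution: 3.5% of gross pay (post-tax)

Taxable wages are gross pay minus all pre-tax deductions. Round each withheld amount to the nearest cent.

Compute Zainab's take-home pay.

$1,876.26

Health savings account contribution: $97.89
401(k): $2,931.93 × 0.062 = $181.78
Pre-tax total = $97.89 + $181.78 = $279.67
Taxable wages = $2,931.93 − $279.67 = $2,652.26
State income tax: $2,652.26 × 0.0228 = $60.47
Federal income tax: $2,652.26 × 0.154 = $408.45
State unemployment insurance (employee share): $2,931.93 × 0.0025 = $7.33
Vision insurance premium: $197.13
Roth 401(k) contribution: $2,931.93 × 0.035 = $102.62
Total deductions = $97.89 + $181.78 + $60.47 + $408.45 + $7.33 + $197.13 + $102.62 = $1,055.67
Net pay = $2,931.93 − $1,055.67 = $1,876.26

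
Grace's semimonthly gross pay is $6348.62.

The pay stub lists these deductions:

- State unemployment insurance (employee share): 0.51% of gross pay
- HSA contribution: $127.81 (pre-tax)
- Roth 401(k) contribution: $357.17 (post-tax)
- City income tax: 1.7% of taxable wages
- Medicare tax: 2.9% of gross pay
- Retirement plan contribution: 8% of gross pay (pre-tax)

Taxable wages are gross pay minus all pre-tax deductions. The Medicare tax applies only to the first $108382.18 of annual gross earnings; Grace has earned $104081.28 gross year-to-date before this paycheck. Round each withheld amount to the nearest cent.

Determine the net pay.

$5101.52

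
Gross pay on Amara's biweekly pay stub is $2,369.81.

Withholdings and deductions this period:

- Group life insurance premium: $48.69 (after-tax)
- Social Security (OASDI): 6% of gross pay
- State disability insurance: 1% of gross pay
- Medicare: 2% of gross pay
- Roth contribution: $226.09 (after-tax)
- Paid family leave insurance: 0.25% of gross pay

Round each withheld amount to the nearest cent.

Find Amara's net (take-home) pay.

Medicare: $2,369.81 × 0.02 = $47.40
Social Security (OASDI): $2,369.81 × 0.06 = $142.19
Paid family leave insurance: $2,369.81 × 0.0025 = $5.92
State disability insurance: $2,369.81 × 0.01 = $23.70
Roth contribution: $226.09
Group life insurance premium: $48.69
Total deductions = $47.40 + $142.19 + $5.92 + $23.70 + $226.09 + $48.69 = $493.99
Net pay = $2,369.81 − $493.99 = $1,875.82

$1,875.82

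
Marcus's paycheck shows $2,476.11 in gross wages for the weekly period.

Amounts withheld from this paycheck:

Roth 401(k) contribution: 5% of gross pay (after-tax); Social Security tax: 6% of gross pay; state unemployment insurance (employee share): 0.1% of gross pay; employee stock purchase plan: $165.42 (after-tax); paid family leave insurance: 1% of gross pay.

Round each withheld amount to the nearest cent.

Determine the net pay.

$2,011.07

Social Security tax: $2,476.11 × 0.06 = $148.57
Paid family leave insurance: $2,476.11 × 0.01 = $24.76
State unemployment insurance (employee share): $2,476.11 × 0.001 = $2.48
Roth 401(k) contribution: $2,476.11 × 0.05 = $123.81
Employee stock purchase plan: $165.42
Total deductions = $148.57 + $24.76 + $2.48 + $123.81 + $165.42 = $465.04
Net pay = $2,476.11 − $465.04 = $2,011.07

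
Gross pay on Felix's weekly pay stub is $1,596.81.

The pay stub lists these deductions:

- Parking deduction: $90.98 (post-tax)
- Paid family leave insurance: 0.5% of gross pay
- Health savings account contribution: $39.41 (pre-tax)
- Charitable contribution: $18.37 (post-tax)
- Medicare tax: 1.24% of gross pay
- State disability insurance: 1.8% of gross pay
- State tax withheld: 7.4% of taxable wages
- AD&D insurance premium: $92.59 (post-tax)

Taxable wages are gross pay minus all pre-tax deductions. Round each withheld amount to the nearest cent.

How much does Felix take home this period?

Health savings account contribution: $39.41
Taxable wages = $1,596.81 − $39.41 = $1,557.40
State tax withheld: $1,557.40 × 0.074 = $115.25
State disability insurance: $1,596.81 × 0.018 = $28.74
Medicare tax: $1,596.81 × 0.0124 = $19.80
Paid family leave insurance: $1,596.81 × 0.005 = $7.98
Charitable contribution: $18.37
Parking deduction: $90.98
AD&D insurance premium: $92.59
Total deductions = $39.41 + $115.25 + $28.74 + $19.80 + $7.98 + $18.37 + $90.98 + $92.59 = $413.12
Net pay = $1,596.81 − $413.12 = $1,183.69

$1,183.69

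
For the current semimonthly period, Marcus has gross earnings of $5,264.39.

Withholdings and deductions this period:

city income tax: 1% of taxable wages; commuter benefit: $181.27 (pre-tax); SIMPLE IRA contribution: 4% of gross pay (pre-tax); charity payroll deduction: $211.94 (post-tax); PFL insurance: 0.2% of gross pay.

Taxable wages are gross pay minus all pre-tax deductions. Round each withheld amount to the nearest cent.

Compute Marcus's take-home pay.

Commuter benefit: $181.27
SIMPLE IRA contribution: $5,264.39 × 0.04 = $210.58
Pre-tax total = $181.27 + $210.58 = $391.85
Taxable wages = $5,264.39 − $391.85 = $4,872.54
City income tax: $4,872.54 × 0.01 = $48.73
PFL insurance: $5,264.39 × 0.002 = $10.53
Charity payroll deduction: $211.94
Total deductions = $181.27 + $210.58 + $48.73 + $10.53 + $211.94 = $663.05
Net pay = $5,264.39 − $663.05 = $4,601.34

$4,601.34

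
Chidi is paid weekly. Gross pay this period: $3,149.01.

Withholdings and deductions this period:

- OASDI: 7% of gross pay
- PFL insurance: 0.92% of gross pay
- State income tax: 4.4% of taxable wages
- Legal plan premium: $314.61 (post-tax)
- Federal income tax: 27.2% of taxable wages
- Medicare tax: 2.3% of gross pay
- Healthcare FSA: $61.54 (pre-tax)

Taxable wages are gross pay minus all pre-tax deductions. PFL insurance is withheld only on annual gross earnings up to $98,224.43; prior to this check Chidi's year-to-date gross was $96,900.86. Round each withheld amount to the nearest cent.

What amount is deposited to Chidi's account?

Healthcare FSA: $61.54
Taxable wages = $3,149.01 − $61.54 = $3,087.47
Federal income tax: $3,087.47 × 0.272 = $839.79
State income tax: $3,087.47 × 0.044 = $135.85
PFL insurance: only $98,224.43 − $96,900.86 = $1,323.57 of this check is subject → $1,323.57 × 0.0092 = $12.18
OASDI: $3,149.01 × 0.07 = $220.43
Medicare tax: $3,149.01 × 0.023 = $72.43
Legal plan premium: $314.61
Total deductions = $61.54 + $839.79 + $135.85 + $12.18 + $220.43 + $72.43 + $314.61 = $1,656.83
Net pay = $3,149.01 − $1,656.83 = $1,492.18

$1,492.18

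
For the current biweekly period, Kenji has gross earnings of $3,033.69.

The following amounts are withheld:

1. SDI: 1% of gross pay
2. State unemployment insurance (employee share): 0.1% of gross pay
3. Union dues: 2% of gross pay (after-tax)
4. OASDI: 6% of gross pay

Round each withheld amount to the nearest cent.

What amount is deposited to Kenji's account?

State unemployment insurance (employee share): $3,033.69 × 0.001 = $3.03
OASDI: $3,033.69 × 0.06 = $182.02
SDI: $3,033.69 × 0.01 = $30.34
Union dues: $3,033.69 × 0.02 = $60.67
Total deductions = $3.03 + $182.02 + $30.34 + $60.67 = $276.06
Net pay = $3,033.69 − $276.06 = $2,757.63

$2,757.63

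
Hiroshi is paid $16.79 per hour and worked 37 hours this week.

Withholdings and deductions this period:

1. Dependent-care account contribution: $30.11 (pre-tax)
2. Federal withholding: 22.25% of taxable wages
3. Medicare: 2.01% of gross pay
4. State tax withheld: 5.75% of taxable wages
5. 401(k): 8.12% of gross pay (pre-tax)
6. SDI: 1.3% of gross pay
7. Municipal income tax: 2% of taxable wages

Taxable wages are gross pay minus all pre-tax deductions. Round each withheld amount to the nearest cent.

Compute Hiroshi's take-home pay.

$357.91

Gross pay: 37 × $16.79 = $621.23
401(k): $621.23 × 0.0812 = $50.44
Dependent-care account contribution: $30.11
Pre-tax total = $50.44 + $30.11 = $80.55
Taxable wages = $621.23 − $80.55 = $540.68
Municipal income tax: $540.68 × 0.02 = $10.81
Federal withholding: $540.68 × 0.2225 = $120.30
State tax withheld: $540.68 × 0.0575 = $31.09
SDI: $621.23 × 0.013 = $8.08
Medicare: $621.23 × 0.0201 = $12.49
Total deductions = $50.44 + $30.11 + $10.81 + $120.30 + $31.09 + $8.08 + $12.49 = $263.32
Net pay = $621.23 − $263.32 = $357.91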